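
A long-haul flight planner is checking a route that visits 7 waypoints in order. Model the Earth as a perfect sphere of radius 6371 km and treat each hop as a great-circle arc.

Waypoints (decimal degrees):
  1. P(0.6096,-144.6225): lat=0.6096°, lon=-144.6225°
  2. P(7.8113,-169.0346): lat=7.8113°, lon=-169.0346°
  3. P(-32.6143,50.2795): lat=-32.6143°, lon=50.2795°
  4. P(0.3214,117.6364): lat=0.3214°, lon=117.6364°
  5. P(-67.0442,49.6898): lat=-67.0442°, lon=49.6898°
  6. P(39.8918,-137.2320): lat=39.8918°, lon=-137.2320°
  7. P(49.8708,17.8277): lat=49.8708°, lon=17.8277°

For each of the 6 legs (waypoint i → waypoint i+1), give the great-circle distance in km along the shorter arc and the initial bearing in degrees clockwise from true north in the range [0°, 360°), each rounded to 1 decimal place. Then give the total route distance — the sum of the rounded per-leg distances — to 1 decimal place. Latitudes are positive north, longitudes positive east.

Leg 1: dist=2821.3 km, bearing=287.1°
Leg 2: dist=15118.4 km, bearing=230.2°
Leg 3: dist=7923.9 km, bearing=77.0°
Leg 4: dist=9104.5 km, bearing=201.4°
Leg 5: dist=16965.6 km, bearing=168.4°
Leg 6: dist=9740.1 km, bearing=15.8°
Total: 61673.8 km

Leg 1: φ1=0.0106395, φ2=0.1363329, Δφ=0.1256934, Δλ=-0.4260715 rad; a=sin²(Δφ/2)+cosφ1·cosφ2·sin²(Δλ/2)=0.0482290172; c=2·atan2(√a, √(1-a))=0.442831558; dist=6371·c=2821.280 ≈ 2821.3 km; running total=2821.3 km
Leg 1 bearing: y=sinΔλ·cosφ2=-0.40946179, x=cosφ1·sinφ2-sinφ1·cosφ2·cosΔλ=0.12630504; θ=atan2(y, x)=-72.8568° <0 so +360° → 287.1432° ≈ 287.1°
Leg 2: φ1=0.1363329, φ2=-0.5692269, Δφ=-0.7055598, Δλ=3.8277531 rad; a=sin²(Δφ/2)+cosφ1·cosφ2·sin²(Δλ/2)=0.8594473030; c=2·atan2(√a, √(1-a))=2.373007113; dist=6371·c=15118.428 ≈ 15118.4 km; running total=17939.7 km
Leg 2 bearing: y=sinΔλ·cosφ2=-0.53366844, x=cosφ1·sinφ2-sinφ1·cosφ2·cosΔλ=-0.44540829; θ=atan2(y, x)=-129.8489° <0 so +360° → 230.1511° ≈ 230.2°
Leg 3: φ1=-0.5692269, φ2=0.0056095, Δφ=0.5748364, Δλ=1.1755997 rad; a=sin²(Δφ/2)+cosφ1·cosφ2·sin²(Δλ/2)=0.3393723941; c=2·atan2(√a, √(1-a))=1.243741665; dist=6371·c=7923.878 ≈ 7923.9 km; running total=25863.6 km
Leg 3 bearing: y=sinΔλ·cosφ2=0.92290635, x=cosφ1·sinφ2-sinφ1·cosφ2·cosΔλ=0.21222382; θ=atan2(y, x)=77.0499° ≈ 77.0°
Leg 4: φ1=0.0056095, φ2=-1.1701420, Δφ=-1.1757515, Δλ=-1.1858919 rad; a=sin²(Δφ/2)+cosφ1·cosφ2·sin²(Δλ/2)=0.4293630782; c=2·atan2(√a, √(1-a))=1.429048281; dist=6371·c=9104.467 ≈ 9104.5 km; running total=34968.1 km
Leg 4 bearing: y=sinΔλ·cosφ2=-0.36148476, x=cosφ1·sinφ2-sinφ1·cosφ2·cosΔλ=-0.92161297; θ=atan2(y, x)=-158.5834° <0 so +360° → 201.4166° ≈ 201.4°
Leg 5: φ1=-1.1701420, φ2=0.6962433, Δφ=1.8663853, Δλ=-3.2624009 rad; a=sin²(Δφ/2)+cosφ1·cosφ2·sin²(Δλ/2)=0.9438073872; c=2·atan2(√a, √(1-a))=2.662936701; dist=6371·c=16965.570 ≈ 16965.6 km; running total=51933.7 km
Leg 5 bearing: y=sinΔλ·cosφ2=0.09246563, x=cosφ1·sinφ2-sinφ1·cosφ2·cosΔλ=-0.45120962; θ=atan2(y, x)=168.4188° ≈ 168.4°
Leg 6: φ1=0.6962433, φ2=0.8704097, Δφ=0.1741664, Δλ=2.7063023 rad; a=sin²(Δφ/2)+cosφ1·cosφ2·sin²(Δλ/2)=0.4790147122; c=2·atan2(√a, √(1-a))=1.528813419; dist=6371·c=9740.070 ≈ 9740.1 km; running total=61673.8 km
Leg 6 bearing: y=sinΔλ·cosφ2=0.27177434, x=cosφ1·sinφ2-sinφ1·cosφ2·cosΔλ=0.96144536; θ=atan2(y, x)=15.7841° ≈ 15.8°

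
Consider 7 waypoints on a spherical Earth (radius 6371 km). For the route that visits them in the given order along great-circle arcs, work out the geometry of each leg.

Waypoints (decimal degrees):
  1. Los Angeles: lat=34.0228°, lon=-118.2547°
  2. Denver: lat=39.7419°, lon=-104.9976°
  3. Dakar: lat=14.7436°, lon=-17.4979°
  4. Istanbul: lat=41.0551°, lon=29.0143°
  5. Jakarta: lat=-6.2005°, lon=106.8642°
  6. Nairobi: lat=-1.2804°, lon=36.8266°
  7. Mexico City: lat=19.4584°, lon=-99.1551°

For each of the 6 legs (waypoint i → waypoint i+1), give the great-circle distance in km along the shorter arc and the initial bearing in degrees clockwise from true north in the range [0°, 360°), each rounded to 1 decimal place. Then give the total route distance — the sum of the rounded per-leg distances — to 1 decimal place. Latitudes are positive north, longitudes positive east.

Leg 1: dist=1337.7 km, bearing=57.8°
Leg 2: dist=8756.2 km, bearing=80.1°
Leg 3: dist=5338.3 km, bearing=47.4°
Leg 4: dist=9453.5 km, bearing=102.7°
Leg 5: dist=7785.6 km, bearing=270.9°
Leg 6: dist=14817.9 km, bearing=295.9°
Total: 47489.2 km

Leg 1: φ1=0.5938099, φ2=0.6936270, Δφ=0.0998171, Δλ=0.2313800 rad; a=sin²(Δφ/2)+cosφ1·cosφ2·sin²(Δλ/2)=0.0109805831; c=2·atan2(√a, √(1-a))=0.209962009; dist=6371·c=1337.668 ≈ 1337.7 km; running total=1337.7 km
Leg 1 bearing: y=sinΔλ·cosφ2=0.17633231, x=cosφ1·sinφ2-sinφ1·cosφ2·cosΔλ=0.11111685; θ=atan2(y, x)=57.7827° ≈ 57.8°
Leg 2: φ1=0.6936270, φ2=0.2573244, Δφ=-0.4363026, Δλ=1.5271579 rad; a=sin²(Δφ/2)+cosφ1·cosφ2·sin²(Δλ/2)=0.4024272078; c=2·atan2(√a, √(1-a))=1.374390441; dist=6371·c=8756.241 ≈ 8756.2 km; running total=10093.9 km
Leg 2 bearing: y=sinΔλ·cosφ2=0.96615371, x=cosφ1·sinφ2-sinφ1·cosφ2·cosΔλ=0.16871635; θ=atan2(y, x)=80.0945° ≈ 80.1°
Leg 3: φ1=0.2573244, φ2=0.7165467, Δφ=0.4592223, Δλ=0.8117910 rad; a=sin²(Δφ/2)+cosφ1·cosφ2·sin²(Δλ/2)=0.1654912661; c=2·atan2(√a, √(1-a))=0.837910273; dist=6371·c=5338.326 ≈ 5338.3 km; running total=15432.2 km
Leg 3 bearing: y=sinΔλ·cosφ2=0.54709960, x=cosφ1·sinφ2-sinφ1·cosφ2·cosΔλ=0.50308812; θ=atan2(y, x)=47.3998° ≈ 47.4°
Leg 4: φ1=0.7165467, φ2=-0.1082191, Δφ=-0.8247658, Δλ=1.3587371 rad; a=sin²(Δφ/2)+cosφ1·cosφ2·sin²(Δλ/2)=0.4565764980; c=2·atan2(√a, √(1-a))=1.483839778; dist=6371·c=9453.543 ≈ 9453.5 km; running total=24885.7 km
Leg 4 bearing: y=sinΔλ·cosφ2=0.97188063, x=cosφ1·sinφ2-sinφ1·cosφ2·cosΔλ=-0.21887355; θ=atan2(y, x)=102.6916° ≈ 102.7°
Leg 5: φ1=-0.1082191, φ2=-0.0223472, Δφ=0.0858719, Δλ=-1.2223867 rad; a=sin²(Δφ/2)+cosφ1·cosφ2·sin²(Δλ/2)=0.3291325352; c=2·atan2(√a, √(1-a))=1.222033978; dist=6371·c=7785.578 ≈ 7785.6 km; running total=32671.3 km
Leg 5 bearing: y=sinΔλ·cosφ2=-0.93968218, x=cosφ1·sinφ2-sinφ1·cosφ2·cosΔλ=0.01465049; θ=atan2(y, x)=-89.1068° <0 so +360° → 270.8932° ≈ 270.9°
Leg 6: φ1=-0.0223472, φ2=0.3396131, Δφ=0.3619603, Δλ=-2.3733284 rad; a=sin²(Δφ/2)+cosφ1·cosφ2·sin²(Δλ/2)=0.8426594515; c=2·atan2(√a, √(1-a))=2.325837843; dist=6371·c=14817.913 ≈ 14817.9 km; running total=47489.2 km
Leg 6 bearing: y=sinΔλ·cosφ2=-0.65519859, x=cosφ1·sinφ2-sinφ1·cosφ2·cosΔλ=0.31788805; θ=atan2(y, x)=-64.1184° <0 so +360° → 295.8816° ≈ 295.9°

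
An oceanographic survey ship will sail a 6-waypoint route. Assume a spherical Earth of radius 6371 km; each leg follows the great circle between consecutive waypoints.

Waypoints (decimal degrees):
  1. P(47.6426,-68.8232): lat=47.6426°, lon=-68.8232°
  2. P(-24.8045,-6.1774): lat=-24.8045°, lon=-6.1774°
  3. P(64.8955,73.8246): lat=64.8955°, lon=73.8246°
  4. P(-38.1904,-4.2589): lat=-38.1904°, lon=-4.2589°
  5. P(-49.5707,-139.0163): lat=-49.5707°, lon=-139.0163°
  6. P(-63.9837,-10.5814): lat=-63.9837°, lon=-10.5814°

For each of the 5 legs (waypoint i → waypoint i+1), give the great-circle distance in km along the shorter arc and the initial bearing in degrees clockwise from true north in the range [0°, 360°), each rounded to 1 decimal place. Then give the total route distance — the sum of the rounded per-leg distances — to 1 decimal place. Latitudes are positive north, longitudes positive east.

Leg 1: dist=10192.2 km, bearing=126.2°
Leg 2: dist=12036.0 km, bearing=26.1°
Leg 3: dist=13277.5 km, bearing=242.0°
Leg 4: dist=9294.1 km, bearing=207.6°
Leg 5: dist=6618.2 km, bearing=156.5°
Total: 51418.0 km

Leg 1: φ1=0.8315202, φ2=-0.4329202, Δφ=-1.2644404, Δλ=1.0933755 rad; a=sin²(Δφ/2)+cosφ1·cosφ2·sin²(Δλ/2)=0.5144937119; c=2·atan2(√a, √(1-a))=1.599787812; dist=6371·c=10192.248 ≈ 10192.2 km; running total=10192.2 km
Leg 1 bearing: y=sinΔλ·cosφ2=0.80624323, x=cosφ1·sinφ2-sinφ1·cosφ2·cosΔλ=-0.59087357; θ=atan2(y, x)=126.2367° ≈ 126.2°
Leg 2: φ1=-0.4329202, φ2=1.1326401, Δφ=1.5655603, Δλ=1.3962983 rad; a=sin²(Δφ/2)+cosφ1·cosφ2·sin²(Δλ/2)=0.6565147736; c=2·atan2(√a, √(1-a))=1.889177548; dist=6371·c=12035.950 ≈ 12036.0 km; running total=22228.2 km
Leg 2 bearing: y=sinΔλ·cosφ2=0.41782749, x=cosφ1·sinφ2-sinφ1·cosφ2·cosΔλ=0.85289665; θ=atan2(y, x)=26.0999° ≈ 26.1°
Leg 3: φ1=1.1326401, φ2=-0.6665482, Δφ=-1.7991884, Δλ=-1.3628142 rad; a=sin²(Δφ/2)+cosφ1·cosφ2·sin²(Δλ/2)=0.7455083571; c=2·atan2(√a, √(1-a))=2.084052790; dist=6371·c=13277.500 ≈ 13277.5 km; running total=35505.7 km
Leg 3 bearing: y=sinΔλ·cosφ2=-0.76902270, x=cosφ1·sinφ2-sinφ1·cosφ2·cosΔλ=-0.40927578; θ=atan2(y, x)=-118.0220° <0 so +360° → 241.9780° ≈ 242.0°
Leg 4: φ1=-0.6665482, φ2=-0.8651719, Δφ=-0.1986237, Δλ=-2.3519603 rad; a=sin²(Δφ/2)+cosφ1·cosφ2·sin²(Δλ/2)=0.4441242504; c=2·atan2(√a, √(1-a))=1.458810911; dist=6371·c=9294.084 ≈ 9294.1 km; running total=44799.8 km
Leg 4 bearing: y=sinΔλ·cosφ2=-0.46050282, x=cosφ1·sinφ2-sinφ1·cosφ2·cosΔλ=-0.88059568; θ=atan2(y, x)=-152.3929° <0 so +360° → 207.6071° ≈ 207.6°
Leg 5: φ1=-0.8651719, φ2=-1.1167262, Δφ=-0.2515543, Δλ=2.2416119 rad; a=sin²(Δφ/2)+cosφ1·cosφ2·sin²(Δλ/2)=0.2463751470; c=2·atan2(√a, √(1-a))=1.038805885; dist=6371·c=6618.232 ≈ 6618.2 km; running total=51418.0 km
Leg 5 bearing: y=sinΔλ·cosφ2=0.34358295, x=cosφ1·sinφ2-sinφ1·cosφ2·cosΔλ=-0.79034707; θ=atan2(y, x)=156.5043° ≈ 156.5°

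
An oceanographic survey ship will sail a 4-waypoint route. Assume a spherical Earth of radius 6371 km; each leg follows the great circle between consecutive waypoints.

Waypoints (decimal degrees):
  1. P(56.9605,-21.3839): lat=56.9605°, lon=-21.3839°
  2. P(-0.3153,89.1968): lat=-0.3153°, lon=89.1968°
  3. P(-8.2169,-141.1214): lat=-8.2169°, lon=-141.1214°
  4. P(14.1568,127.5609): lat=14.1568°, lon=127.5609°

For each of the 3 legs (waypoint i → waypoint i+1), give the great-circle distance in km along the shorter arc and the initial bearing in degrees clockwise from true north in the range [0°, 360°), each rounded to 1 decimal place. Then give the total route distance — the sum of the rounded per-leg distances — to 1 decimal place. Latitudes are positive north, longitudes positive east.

Leg 1: dist=11266.1 km, bearing=72.7°
Leg 2: dist=14359.3 km, bearing=100.9°
Leg 3: dist=10371.0 km, bearing=283.8°
Total: 35996.4 km

Leg 1: φ1=0.9941483, φ2=-0.0055030, Δφ=-0.9996513, Δλ=1.9299973 rad; a=sin²(Δφ/2)+cosφ1·cosφ2·sin²(Δλ/2)=0.5981341934; c=2·atan2(√a, √(1-a))=1.768347156; dist=6371·c=11266.140 ≈ 11266.1 km; running total=11266.1 km
Leg 1 bearing: y=sinΔλ·cosφ2=0.93616382, x=cosφ1·sinφ2-sinφ1·cosφ2·cosΔλ=0.29167793; θ=atan2(y, x)=72.6947° ≈ 72.7°
Leg 2: φ1=-0.0055030, φ2=-0.1434120, Δφ=-0.1379089, Δλ=-4.0198109 rad; a=sin²(Δφ/2)+cosφ1·cosφ2·sin²(Δλ/2)=0.8155861590; c=2·atan2(√a, √(1-a))=2.253860026; dist=6371·c=14359.342 ≈ 14359.3 km; running total=25625.4 km
Leg 2 bearing: y=sinΔλ·cosφ2=0.76170177, x=cosφ1·sinφ2-sinφ1·cosφ2·cosΔλ=-0.14639643; θ=atan2(y, x)=100.8794° ≈ 100.9°
Leg 3: φ1=-0.1434120, φ2=0.2470828, Δφ=0.3904947, Δλ=4.6893908 rad; a=sin²(Δφ/2)+cosφ1·cosφ2·sin²(Δλ/2)=0.5285119726; c=2·atan2(√a, √(1-a))=1.627851222; dist=6371·c=10371.040 ≈ 10371.0 km; running total=35996.4 km
Leg 3 bearing: y=sinΔλ·cosφ2=-0.96937362, x=cosφ1·sinφ2-sinφ1·cosφ2·cosΔλ=0.23887876; θ=atan2(y, x)=-76.1567° <0 so +360° → 283.8433° ≈ 283.8°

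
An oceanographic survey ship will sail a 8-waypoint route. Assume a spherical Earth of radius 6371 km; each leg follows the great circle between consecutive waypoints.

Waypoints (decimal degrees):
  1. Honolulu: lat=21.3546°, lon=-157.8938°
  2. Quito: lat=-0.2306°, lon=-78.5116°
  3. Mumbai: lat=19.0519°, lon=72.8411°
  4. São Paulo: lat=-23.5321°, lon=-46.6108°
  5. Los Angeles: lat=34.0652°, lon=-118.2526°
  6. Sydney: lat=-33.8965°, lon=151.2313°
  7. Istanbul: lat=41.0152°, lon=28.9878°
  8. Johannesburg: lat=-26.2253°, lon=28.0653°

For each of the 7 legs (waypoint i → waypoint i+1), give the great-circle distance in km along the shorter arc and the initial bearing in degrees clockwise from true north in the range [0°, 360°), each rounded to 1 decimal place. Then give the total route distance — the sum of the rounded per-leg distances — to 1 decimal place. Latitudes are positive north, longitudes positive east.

Leg 1: dist=8918.3 km, bearing=94.1°
Leg 2: dist=16254.9 km, bearing=54.5°
Leg 3: dist=13767.0 km, bearing=253.9°
Leg 4: dist=9908.3 km, bearing=308.2°
Leg 5: dist=12073.2 km, bearing=241.1°
Leg 6: dist=14948.8 km, bearing=296.6°
Leg 7: dist=7477.4 km, bearing=180.9°
Total: 83347.9 km

Leg 1: φ1=0.3727081, φ2=-0.0040247, Δφ=-0.3767328, Δλ=1.3854808 rad; a=sin²(Δφ/2)+cosφ1·cosφ2·sin²(Δλ/2)=0.4149302237; c=2·atan2(√a, √(1-a))=1.399825042; dist=6371·c=8918.285 ≈ 8918.3 km; running total=8918.3 km
Leg 1 bearing: y=sinΔλ·cosφ2=0.98287019, x=cosφ1·sinφ2-sinφ1·cosφ2·cosΔλ=-0.07084290; θ=atan2(y, x)=94.1226° ≈ 94.1°
Leg 2: φ1=-0.0040247, φ2=0.3325184, Δφ=0.3365431, Δλ=2.6416029 rad; a=sin²(Δφ/2)+cosφ1·cosφ2·sin²(Δλ/2)=0.9154115900; c=2·atan2(√a, √(1-a))=2.551381495; dist=6371·c=16254.852 ≈ 16254.9 km; running total=25173.2 km
Leg 2 bearing: y=sinΔλ·cosφ2=0.45315564, x=cosφ1·sinφ2-sinφ1·cosφ2·cosΔλ=0.32308328; θ=atan2(y, x)=54.5125° ≈ 54.5°
Leg 3: φ1=0.3325184, φ2=-0.4107126, Δφ=-0.7432310, Δλ=-2.0848290 rad; a=sin²(Δφ/2)+cosφ1·cosφ2·sin²(Δλ/2)=0.7782187780; c=2·atan2(√a, √(1-a))=2.160888434; dist=6371·c=13767.020 ≈ 13767.0 km; running total=38940.2 km
Leg 3 bearing: y=sinΔλ·cosφ2=-0.79835263, x=cosφ1·sinφ2-sinφ1·cosφ2·cosΔλ=-0.23023972; θ=atan2(y, x)=-106.0872° <0 so +360° → 253.9128° ≈ 253.9°
Leg 4: φ1=-0.4107126, φ2=0.5945499, Δφ=1.0052625, Δλ=-1.2503853 rad; a=sin²(Δφ/2)+cosφ1·cosφ2·sin²(Δλ/2)=0.4922146493; c=2·atan2(√a, √(1-a))=1.555224996; dist=6371·c=9908.338 ≈ 9908.3 km; running total=48848.5 km
Leg 4 bearing: y=sinΔλ·cosφ2=-0.78624011, x=cosφ1·sinφ2-sinφ1·cosφ2·cosΔλ=0.61772490; θ=atan2(y, x)=-51.8444° <0 so +360° → 308.1556° ≈ 308.2°
Leg 5: φ1=0.5945499, φ2=-0.5916055, Δφ=-1.1861554, Δλ=4.7033813 rad; a=sin²(Δφ/2)+cosφ1·cosφ2·sin²(Δλ/2)=0.6592891780; c=2·atan2(√a, √(1-a))=1.895025647; dist=6371·c=12073.208 ≈ 12073.2 km; running total=60921.7 km
Leg 5 bearing: y=sinΔλ·cosφ2=-0.83001268, x=cosφ1·sinφ2-sinφ1·cosφ2·cosΔλ=-0.45780649; θ=atan2(y, x)=-118.8796° <0 so +360° → 241.1204° ≈ 241.1°
Leg 6: φ1=-0.5916055, φ2=0.7158503, Δφ=1.3074558, Δλ=-2.1335516 rad; a=sin²(Δφ/2)+cosφ1·cosφ2·sin²(Δλ/2)=0.8500672406; c=2·atan2(√a, √(1-a))=2.346382152; dist=6371·c=14948.801 ≈ 14948.8 km; running total=75870.5 km
Leg 6 bearing: y=sinΔλ·cosφ2=-0.63817734, x=cosφ1·sinφ2-sinφ1·cosφ2·cosΔλ=0.32022084; θ=atan2(y, x)=-63.3537° <0 so +360° → 296.6463° ≈ 296.6°
Leg 7: φ1=0.7158503, φ2=-0.4577178, Δφ=-1.1735681, Δλ=-0.0161007 rad; a=sin²(Δφ/2)+cosφ1·cosφ2·sin²(Δλ/2)=0.3066119338; c=2·atan2(√a, √(1-a))=1.173663252; dist=6371·c=7477.409 ≈ 7477.4 km; running total=83347.9 km
Leg 7 bearing: y=sinΔλ·cosφ2=-0.01444269, x=cosφ1·sinφ2-sinφ1·cosφ2·cosΔλ=-0.92206054; θ=atan2(y, x)=-179.1026° <0 so +360° → 180.8974° ≈ 180.9°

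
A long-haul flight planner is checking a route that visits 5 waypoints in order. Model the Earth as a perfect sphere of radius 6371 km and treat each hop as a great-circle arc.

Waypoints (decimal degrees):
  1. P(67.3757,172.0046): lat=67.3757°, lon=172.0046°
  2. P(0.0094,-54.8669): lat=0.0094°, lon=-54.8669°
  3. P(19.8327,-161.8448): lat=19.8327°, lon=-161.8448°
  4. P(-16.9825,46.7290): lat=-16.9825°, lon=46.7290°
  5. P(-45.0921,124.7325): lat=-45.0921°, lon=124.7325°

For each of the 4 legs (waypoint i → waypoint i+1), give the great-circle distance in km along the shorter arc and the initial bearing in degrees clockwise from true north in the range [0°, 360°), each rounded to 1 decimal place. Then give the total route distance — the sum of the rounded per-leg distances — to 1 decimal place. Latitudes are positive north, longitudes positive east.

Leg 1: dist=11702.0 km, bearing=49.1°
Leg 2: dist=11780.0 km, bearing=290.7°
Leg 3: dist=16987.4 km, bearing=271.3°
Leg 4: dist=7748.5 km, bearing=132.6°
Total: 48217.9 km

Leg 1: φ1=1.1759278, φ2=0.0001641, Δφ=-1.1757637, Δλ=-3.9596547 rad; a=sin²(Δφ/2)+cosφ1·cosφ2·sin²(Δλ/2)=0.6314173353; c=2·atan2(√a, √(1-a))=1.836755326; dist=6371·c=11701.968 ≈ 11702.0 km; running total=11702.0 km
Leg 1 bearing: y=sinΔλ·cosφ2=0.72982230, x=cosφ1·sinφ2-sinφ1·cosφ2·cosΔλ=0.63109218; θ=atan2(y, x)=49.1494° ≈ 49.1°
Leg 2: φ1=0.0001641, φ2=0.3461459, Δφ=0.3459819, Δλ=-1.8671166 rad; a=sin²(Δφ/2)+cosφ1·cosφ2·sin²(Δλ/2)=0.6373138377; c=2·atan2(√a, √(1-a))=1.848998795; dist=6371·c=11779.971 ≈ 11780.0 km; running total=23482.0 km
Leg 2 bearing: y=sinΔλ·cosφ2=-0.89968975, x=cosφ1·sinφ2-sinφ1·cosφ2·cosΔλ=0.33931991; θ=atan2(y, x)=-69.3359° <0 so +360° → 290.6641° ≈ 290.7°
Leg 3: φ1=0.3461459, φ2=-0.2964005, Δφ=-0.6425465, Δλ=3.6402995 rad; a=sin²(Δφ/2)+cosφ1·cosφ2·sin²(Δλ/2)=0.9445925145; c=2·atan2(√a, √(1-a))=2.666357230; dist=6371·c=16987.362 ≈ 16987.4 km; running total=40469.4 km
Leg 3 bearing: y=sinΔλ·cosφ2=-0.45743400, x=cosφ1·sinφ2-sinφ1·cosφ2·cosΔλ=0.01020372; θ=atan2(y, x)=-88.7221° <0 so +360° → 271.2779° ≈ 271.3°
Leg 4: φ1=-0.2964005, φ2=-0.7870056, Δφ=-0.4906051, Δλ=1.3614179 rad; a=sin²(Δφ/2)+cosφ1·cosφ2·sin²(Δλ/2)=0.3263991756; c=2·atan2(√a, √(1-a))=1.216210861; dist=6371·c=7748.479 ≈ 7748.5 km; running total=48217.9 km
Leg 4 bearing: y=sinΔλ·cosφ2=0.69055107, x=cosφ1·sinφ2-sinφ1·cosφ2·cosΔλ=-0.63449998; θ=atan2(y, x)=132.5778° ≈ 132.6°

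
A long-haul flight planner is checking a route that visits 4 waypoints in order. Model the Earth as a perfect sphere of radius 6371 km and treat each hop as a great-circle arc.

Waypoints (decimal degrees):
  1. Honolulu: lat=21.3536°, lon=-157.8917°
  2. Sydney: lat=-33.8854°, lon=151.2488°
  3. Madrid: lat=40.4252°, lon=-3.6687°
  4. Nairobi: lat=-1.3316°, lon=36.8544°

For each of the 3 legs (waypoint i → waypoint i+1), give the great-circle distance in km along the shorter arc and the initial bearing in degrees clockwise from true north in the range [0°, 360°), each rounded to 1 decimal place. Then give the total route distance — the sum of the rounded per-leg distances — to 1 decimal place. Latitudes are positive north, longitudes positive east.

Leg 1: dist=8166.1 km, bearing=222.2°
Leg 2: dist=17685.7 km, bearing=295.5°
Leg 3: dist=6194.2 km, bearing=128.2°
Total: 32046.0 km

Leg 1: φ1=0.3726906, φ2=-0.5914118, Δφ=-0.9641024, Δλ=5.3955196 rad; a=sin²(Δφ/2)+cosφ1·cosφ2·sin²(Δλ/2)=0.3574850413; c=2·atan2(√a, √(1-a))=1.281758687; dist=6371·c=8166.085 ≈ 8166.1 km; running total=8166.1 km
Leg 1 bearing: y=sinΔλ·cosφ2=-0.64386808, x=cosφ1·sinφ2-sinφ1·cosφ2·cosΔλ=-0.71006467; θ=atan2(y, x)=-137.7991° <0 so +360° → 222.2009° ≈ 222.2°
Leg 2: φ1=-0.5914118, φ2=0.7055528, Δφ=1.2969646, Δλ=-2.7038204 rad; a=sin²(Δφ/2)+cosφ1·cosφ2·sin²(Δλ/2)=0.9669491560; c=2·atan2(√a, √(1-a))=2.775961575; dist=6371·c=17685.651 ≈ 17685.7 km; running total=25851.8 km
Leg 2 bearing: y=sinΔλ·cosφ2=-0.32271259, x=cosφ1·sinφ2-sinφ1·cosφ2·cosΔλ=0.15391728; θ=atan2(y, x)=-64.5013° <0 so +360° → 295.4987° ≈ 295.5°
Leg 3: φ1=0.7055528, φ2=-0.0232408, Δφ=-0.7287936, Δλ=0.7072615 rad; a=sin²(Δφ/2)+cosφ1·cosφ2·sin²(Δλ/2)=0.2182817205; c=2·atan2(√a, √(1-a))=0.972256718; dist=6371·c=6194.248 ≈ 6194.2 km; running total=32046.0 km
Leg 3 bearing: y=sinΔλ·cosφ2=0.64957910, x=cosφ1·sinφ2-sinφ1·cosφ2·cosΔλ=-0.51047648; θ=atan2(y, x)=128.1623° ≈ 128.2°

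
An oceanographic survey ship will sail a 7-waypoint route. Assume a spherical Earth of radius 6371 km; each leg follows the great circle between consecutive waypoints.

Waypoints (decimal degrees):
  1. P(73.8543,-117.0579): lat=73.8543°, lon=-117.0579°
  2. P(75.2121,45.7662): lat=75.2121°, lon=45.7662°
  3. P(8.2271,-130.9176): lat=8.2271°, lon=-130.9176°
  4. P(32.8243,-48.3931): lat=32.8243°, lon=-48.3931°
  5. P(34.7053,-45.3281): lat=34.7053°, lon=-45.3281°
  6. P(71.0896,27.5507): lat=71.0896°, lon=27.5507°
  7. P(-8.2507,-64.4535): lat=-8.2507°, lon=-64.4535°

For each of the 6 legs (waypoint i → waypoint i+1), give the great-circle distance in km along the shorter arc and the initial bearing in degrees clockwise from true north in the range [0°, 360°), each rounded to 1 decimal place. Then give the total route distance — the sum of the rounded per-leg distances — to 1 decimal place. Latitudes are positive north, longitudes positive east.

Leg 1: dist=3400.2 km, bearing=8.5°
Leg 2: dist=10734.4 km, bearing=356.7°
Leg 3: dist=8817.1 km, bearing=58.0°
Leg 4: dist=352.1 km, bearing=52.7°
Leg 5: dist=5770.8 km, bearing=23.2°
Leg 6: dist=10947.3 km, bearing=269.2°
Total: 40021.9 km

Leg 1: φ1=1.2890007, φ2=1.3126988, Δφ=0.0236981, Δλ=2.8418166 rad; a=sin²(Δφ/2)+cosφ1·cosφ2·sin²(Δλ/2)=0.0695354884; c=2·atan2(√a, √(1-a))=0.533703287; dist=6371·c=3400.224 ≈ 3400.2 km; running total=3400.2 km
Leg 1 bearing: y=sinΔλ·cosφ2=0.07537442, x=cosφ1·sinφ2-sinφ1·cosφ2·cosΔλ=0.50311024; θ=atan2(y, x)=8.5205° ≈ 8.5°
Leg 2: φ1=1.3126988, φ2=0.1435900, Δφ=-1.1691088, Δλ=-3.0837140 rad; a=sin²(Δφ/2)+cosφ1·cosφ2·sin²(Δλ/2)=0.5569172427; c=2·atan2(√a, √(1-a))=1.684878107; dist=6371·c=10734.358 ≈ 10734.4 km; running total=14134.6 km
Leg 2 bearing: y=sinΔλ·cosφ2=-0.05725098, x=cosφ1·sinφ2-sinφ1·cosφ2·cosΔλ=0.99184880; θ=atan2(y, x)=-3.3035° <0 so +360° → 356.6965° ≈ 356.7°
Leg 3: φ1=0.1435900, φ2=0.5728921, Δφ=0.4293021, Δλ=1.4403242 rad; a=sin²(Δφ/2)+cosφ1·cosφ2·sin²(Δλ/2)=0.4071137976; c=2·atan2(√a, √(1-a))=1.383938434; dist=6371·c=8817.072 ≈ 8817.1 km; running total=22951.7 km
Leg 3 bearing: y=sinΔλ·cosφ2=0.83319441, x=cosφ1·sinφ2-sinφ1·cosφ2·cosΔλ=0.52084133; θ=atan2(y, x)=57.9899° ≈ 58.0°
Leg 4: φ1=0.5728921, φ2=0.6057218, Δφ=0.0328296, Δλ=0.0534943 rad; a=sin²(Δφ/2)+cosφ1·cosφ2·sin²(Δλ/2)=0.0007635344; c=2·atan2(√a, √(1-a))=0.055271287; dist=6371·c=352.133 ≈ 352.1 km; running total=23303.8 km
Leg 4 bearing: y=sinΔλ·cosφ2=0.04395627, x=cosφ1·sinφ2-sinφ1·cosφ2·cosΔλ=0.03346121; θ=atan2(y, x)=52.7202° ≈ 52.7°
Leg 5: φ1=0.6057218, φ2=1.2407476, Δφ=0.6350258, Δλ=1.2719750 rad; a=sin²(Δφ/2)+cosφ1·cosφ2·sin²(Δλ/2)=0.1914694354; c=2·atan2(√a, √(1-a))=0.905793790; dist=6371·c=5770.812 ≈ 5770.8 km; running total=29074.6 km
Leg 5 bearing: y=sinΔλ·cosφ2=0.30972686, x=cosφ1·sinφ2-sinφ1·cosφ2·cosΔλ=0.72339812; θ=atan2(y, x)=23.1785° ≈ 23.2°
Leg 6: φ1=1.2407476, φ2=-0.1440019, Δφ=-1.3847495, Δλ=-1.6057762 rad; a=sin²(Δφ/2)+cosφ1·cosφ2·sin²(Δλ/2)=0.5734881222; c=2·atan2(√a, √(1-a))=1.718306946; dist=6371·c=10947.334 ≈ 10947.3 km; running total=40021.9 km
Leg 6 bearing: y=sinΔλ·cosφ2=-0.98904423, x=cosφ1·sinφ2-sinφ1·cosφ2·cosΔλ=-0.01376561; θ=atan2(y, x)=-90.7974° <0 so +360° → 269.2026° ≈ 269.2°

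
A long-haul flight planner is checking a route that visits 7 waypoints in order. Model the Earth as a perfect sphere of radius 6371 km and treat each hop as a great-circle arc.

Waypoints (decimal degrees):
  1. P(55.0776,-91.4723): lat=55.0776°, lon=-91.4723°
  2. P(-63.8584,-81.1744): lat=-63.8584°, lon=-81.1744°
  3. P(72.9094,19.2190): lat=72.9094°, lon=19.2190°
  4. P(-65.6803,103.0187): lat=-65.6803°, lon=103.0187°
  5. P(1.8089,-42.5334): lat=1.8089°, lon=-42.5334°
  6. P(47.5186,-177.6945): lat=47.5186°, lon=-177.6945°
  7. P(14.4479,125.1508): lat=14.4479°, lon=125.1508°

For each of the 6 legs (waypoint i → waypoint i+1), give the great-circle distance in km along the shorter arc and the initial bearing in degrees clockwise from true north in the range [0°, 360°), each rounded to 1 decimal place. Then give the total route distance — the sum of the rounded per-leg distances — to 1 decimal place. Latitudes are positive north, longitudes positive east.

Leg 1: dist=13254.7 km, bearing=174.8°
Leg 2: dist=16881.0 km, bearing=37.7°
Leg 3: dist=16577.7 km, bearing=127.2°
Leg 4: dist=12409.9 km, bearing=217.5°
Leg 5: dist=13019.7 km, bearing=327.7°
Leg 6: dist=6383.0 km, bearing=254.9°
Total: 78526.0 km

Leg 1: φ1=0.9612855, φ2=-1.1145393, Δφ=-2.0758248, Δλ=0.1797323 rad; a=sin²(Δφ/2)+cosφ1·cosφ2·sin²(Δλ/2)=0.7439476398; c=2·atan2(√a, √(1-a))=2.080473275; dist=6371·c=13254.695 ≈ 13254.7 km; running total=13254.7 km
Leg 1 bearing: y=sinΔλ·cosφ2=0.07876277, x=cosφ1·sinφ2-sinφ1·cosφ2·cosΔλ=-0.86934149; θ=atan2(y, x)=174.8231° ≈ 174.8°
Leg 2: φ1=-1.1145393, φ2=1.2725091, Δφ=2.3870484, Δλ=1.7521954 rad; a=sin²(Δφ/2)+cosφ1·cosφ2·sin²(Δλ/2)=0.9407128215; c=2·atan2(√a, √(1-a))=2.649668444; dist=6371·c=16881.038 ≈ 16881.0 km; running total=30135.7 km
Leg 2 bearing: y=sinΔλ·cosφ2=0.28906155, x=cosφ1·sinφ2-sinφ1·cosφ2·cosΔλ=0.37354017; θ=atan2(y, x)=37.7343° ≈ 37.7°
Leg 3: φ1=1.2725091, φ2=-1.1463375, Δφ=-2.4188466, Δλ=1.4625807 rad; a=sin²(Δφ/2)+cosφ1·cosφ2·sin²(Δλ/2)=0.9289749109; c=2·atan2(√a, √(1-a))=2.602061858; dist=6371·c=16577.736 ≈ 16577.7 km; running total=46713.4 km
Leg 3 bearing: y=sinΔλ·cosφ2=0.40941867, x=cosφ1·sinφ2-sinφ1·cosφ2·cosΔλ=-0.31031992; θ=atan2(y, x)=127.1604° ≈ 127.2°
Leg 4: φ1=-1.1463375, φ2=0.0315713, Δφ=1.1779087, Δλ=-2.5403634 rad; a=sin²(Δφ/2)+cosφ1·cosφ2·sin²(Δλ/2)=0.6841028137; c=2·atan2(√a, √(1-a))=1.947874645; dist=6371·c=12409.909 ≈ 12409.9 km; running total=59123.3 km
Leg 4 bearing: y=sinΔλ·cosφ2=-0.56537473, x=cosφ1·sinφ2-sinφ1·cosφ2·cosΔλ=-0.73808945; θ=atan2(y, x)=-142.5480° <0 so +360° → 217.4520° ≈ 217.5°
Leg 5: φ1=0.0315713, φ2=0.8293560, Δφ=0.7977848, Δλ=-2.3590062 rad; a=sin²(Δφ/2)+cosφ1·cosφ2·sin²(Δλ/2)=0.7276837566; c=2·atan2(√a, √(1-a))=2.043581293; dist=6371·c=13019.656 ≈ 13019.7 km; running total=72143.0 km
Leg 5 bearing: y=sinΔλ·cosφ2=-0.47620054, x=cosφ1·sinφ2-sinφ1·cosφ2·cosΔλ=0.75224562; θ=atan2(y, x)=-32.3354° <0 so +360° → 327.6646° ≈ 327.7°
Leg 6: φ1=0.8293560, φ2=0.2521634, Δφ=-0.5771926, Δλ=5.2856476 rad; a=sin²(Δφ/2)+cosφ1·cosφ2·sin²(Δλ/2)=0.2306435688; c=2·atan2(√a, √(1-a))=1.001887744; dist=6371·c=6383.027 ≈ 6383.0 km; running total=78526.0 km
Leg 6 bearing: y=sinΔλ·cosφ2=-0.81356861, x=cosφ1·sinφ2-sinφ1·cosφ2·cosΔλ=-0.21884828; θ=atan2(y, x)=-105.0560° <0 so +360° → 254.9440° ≈ 254.9°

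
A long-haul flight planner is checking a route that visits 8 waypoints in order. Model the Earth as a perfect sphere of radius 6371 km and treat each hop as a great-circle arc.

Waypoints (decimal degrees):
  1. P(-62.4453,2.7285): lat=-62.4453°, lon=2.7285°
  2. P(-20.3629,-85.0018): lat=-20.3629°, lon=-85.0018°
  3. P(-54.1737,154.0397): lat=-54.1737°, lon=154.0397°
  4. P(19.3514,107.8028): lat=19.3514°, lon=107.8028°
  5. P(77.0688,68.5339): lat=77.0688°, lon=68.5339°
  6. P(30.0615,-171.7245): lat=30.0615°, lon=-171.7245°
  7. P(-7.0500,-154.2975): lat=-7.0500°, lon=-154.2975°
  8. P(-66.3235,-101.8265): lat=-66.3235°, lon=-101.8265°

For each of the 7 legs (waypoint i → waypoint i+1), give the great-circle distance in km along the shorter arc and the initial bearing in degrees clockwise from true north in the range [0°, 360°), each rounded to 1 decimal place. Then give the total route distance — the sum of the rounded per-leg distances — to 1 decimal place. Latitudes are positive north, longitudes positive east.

Leg 1: φ1=-1.0898761, φ2=-0.3553997, Δφ=0.7344764, Δλ=-1.5311826 rad; a=sin²(Δφ/2)+cosφ1·cosφ2·sin²(Δλ/2)=0.3371646492; c=2·atan2(√a, √(1-a))=1.239075311; dist=6371·c=7894.149 ≈ 7894.1 km; running total=7894.1 km
Leg 1 bearing: y=sinΔλ·cosφ2=-0.93677200, x=cosφ1·sinφ2-sinφ1·cosφ2·cosΔλ=-0.12805001; θ=atan2(y, x)=-97.7837° <0 so +360° → 262.2163° ≈ 262.2°
Leg 2: φ1=-0.3553997, φ2=-0.9455094, Δφ=-0.5901098, Δλ=4.1720612 rad; a=sin²(Δφ/2)+cosφ1·cosφ2·sin²(Δλ/2)=0.5000792828; c=2·atan2(√a, √(1-a))=1.570954892; dist=6371·c=10008.554 ≈ 10008.6 km; running total=17902.7 km
Leg 2 bearing: y=sinΔλ·cosφ2=-0.50194388, x=cosφ1·sinφ2-sinφ1·cosφ2·cosΔλ=-0.86490018; θ=atan2(y, x)=-149.8713° <0 so +360° → 210.1287° ≈ 210.1°
Leg 3: φ1=-0.9455094, φ2=0.3377456, Δφ=1.2832551, Δλ=-0.8069861 rad; a=sin²(Δφ/2)+cosφ1·cosφ2·sin²(Δλ/2)=0.4433394366; c=2·atan2(√a, √(1-a))=1.457231249; dist=6371·c=9284.020 ≈ 9284.0 km; running total=27186.7 km
Leg 3 bearing: y=sinΔλ·cosφ2=-0.68140414, x=cosφ1·sinφ2-sinφ1·cosφ2·cosΔλ=0.72308140; θ=atan2(y, x)=-43.3003° <0 so +360° → 316.6997° ≈ 316.7°
Leg 4: φ1=0.3377456, φ2=1.3451043, Δφ=1.0073587, Δλ=-0.6853716 rad; a=sin²(Δφ/2)+cosφ1·cosφ2·sin²(Δλ/2)=0.2567913853; c=2·atan2(√a, √(1-a))=1.062811839; dist=6371·c=6771.174 ≈ 6771.2 km; running total=33957.9 km
Leg 4 bearing: y=sinΔλ·cosφ2=-0.14164451, x=cosφ1·sinφ2-sinφ1·cosφ2·cosΔλ=0.86216884; θ=atan2(y, x)=-9.3297° <0 so +360° → 350.6703° ≈ 350.7°
Leg 5: φ1=1.3451043, φ2=0.5246722, Δφ=-0.8204322, Δλ=-4.1933001 rad; a=sin²(Δφ/2)+cosφ1·cosφ2·sin²(Δλ/2)=0.3039284806; c=2·atan2(√a, √(1-a))=1.167836255; dist=6371·c=7440.285 ≈ 7440.3 km; running total=41398.2 km
Leg 5 bearing: y=sinΔλ·cosφ2=0.75147880, x=cosφ1·sinφ2-sinφ1·cosφ2·cosΔλ=0.53056899; θ=atan2(y, x)=54.7766° ≈ 54.8°
Leg 6: φ1=0.5246722, φ2=-0.1230457, Δφ=-0.6477179, Δλ=0.3041585 rad; a=sin²(Δφ/2)+cosφ1·cosφ2·sin²(Δλ/2)=0.1209816580; c=2·atan2(√a, √(1-a))=0.710498743; dist=6371·c=4526.587 ≈ 4526.6 km; running total=45924.8 km
Leg 6 bearing: y=sinΔλ·cosφ2=0.29722611, x=cosφ1·sinφ2-sinφ1·cosφ2·cosΔλ=-0.58054890; θ=atan2(y, x)=152.8887° ≈ 152.9°
Leg 7: φ1=-0.1230457, φ2=-1.1575634, Δφ=-1.0345177, Δλ=0.9157917 rad; a=sin²(Δφ/2)+cosφ1·cosφ2·sin²(Δλ/2)=0.3224110614; c=2·atan2(√a, √(1-a))=1.207691982; dist=6371·c=7694.206 ≈ 7694.2 km; running total=53619.0 km
Leg 7 bearing: y=sinΔλ·cosφ2=0.31846486, x=cosφ1·sinφ2-sinφ1·cosφ2·cosΔλ=-0.87887929; θ=atan2(y, x)=160.0818° ≈ 160.1°

Leg 1: dist=7894.1 km, bearing=262.2°
Leg 2: dist=10008.6 km, bearing=210.1°
Leg 3: dist=9284.0 km, bearing=316.7°
Leg 4: dist=6771.2 km, bearing=350.7°
Leg 5: dist=7440.3 km, bearing=54.8°
Leg 6: dist=4526.6 km, bearing=152.9°
Leg 7: dist=7694.2 km, bearing=160.1°
Total: 53619.0 km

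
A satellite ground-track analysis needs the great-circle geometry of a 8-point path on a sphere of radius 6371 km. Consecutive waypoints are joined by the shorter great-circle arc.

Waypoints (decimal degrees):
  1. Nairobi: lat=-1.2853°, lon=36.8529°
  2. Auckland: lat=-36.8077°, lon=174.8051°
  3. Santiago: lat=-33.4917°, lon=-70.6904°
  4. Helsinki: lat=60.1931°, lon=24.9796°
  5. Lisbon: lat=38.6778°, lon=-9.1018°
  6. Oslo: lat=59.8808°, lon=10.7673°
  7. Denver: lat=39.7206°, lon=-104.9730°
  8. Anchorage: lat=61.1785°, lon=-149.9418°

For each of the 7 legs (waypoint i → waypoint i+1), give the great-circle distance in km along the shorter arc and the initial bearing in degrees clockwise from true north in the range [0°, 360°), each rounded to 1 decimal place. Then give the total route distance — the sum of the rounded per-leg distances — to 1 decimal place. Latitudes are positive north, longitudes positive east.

Leg 1: φ1=-0.0224327, φ2=-0.6424156, Δφ=-0.6199828, Δλ=2.4077201 rad; a=sin²(Δφ/2)+cosφ1·cosφ2·sin²(Δλ/2)=0.7904818911; c=2·atan2(√a, √(1-a))=2.190708628; dist=6371·c=13957.005 ≈ 13957.0 km; running total=13957.0 km
Leg 1 bearing: y=sinΔλ·cosφ2=0.53623620, x=cosφ1·sinφ2-sinφ1·cosφ2·cosΔλ=-0.61231677; θ=atan2(y, x)=138.7898° ≈ 138.8°
Leg 2: φ1=-0.6424156, φ2=-0.5845404, Δφ=0.0578751, Δλ=-4.2847048 rad; a=sin²(Δφ/2)+cosφ1·cosφ2·sin²(Δλ/2)=0.4731672477; c=2·atan2(√a, √(1-a))=1.517105030; dist=6371·c=9665.476 ≈ 9665.5 km; running total=23622.5 km
Leg 2 bearing: y=sinΔλ·cosφ2=0.75884939, x=cosφ1·sinφ2-sinφ1·cosφ2·cosΔλ=-0.64905133; θ=atan2(y, x)=130.5407° ≈ 130.5°
Leg 3: φ1=-0.5845404, φ2=1.0505678, Δφ=1.6351082, Δλ=1.6697565 rad; a=sin²(Δφ/2)+cosφ1·cosφ2·sin²(Δλ/2)=0.7598853237; c=2·atan2(√a, √(1-a))=2.117378789; dist=6371·c=13489.820 ≈ 13489.8 km; running total=37112.3 km
Leg 3 bearing: y=sinΔλ·cosφ2=0.49464647, x=cosφ1·sinφ2-sinφ1·cosφ2·cosΔλ=0.69653668; θ=atan2(y, x)=35.3805° ≈ 35.4°
Leg 4: φ1=1.0505678, φ2=0.6750550, Δφ=-0.3755128, Δλ=-0.5948326 rad; a=sin²(Δφ/2)+cosφ1·cosφ2·sin²(Δλ/2)=0.0681659319; c=2·atan2(√a, √(1-a))=0.528294234; dist=6371·c=3365.763 ≈ 3365.8 km; running total=40478.1 km
Leg 4 bearing: y=sinΔλ·cosφ2=-0.43746563, x=cosφ1·sinφ2-sinφ1·cosφ2·cosΔλ=-0.25040203; θ=atan2(y, x)=-119.7865° <0 so +360° → 240.2135° ≈ 240.2°
Leg 5: φ1=0.6750550, φ2=1.0451171, Δφ=0.3700622, Δλ=0.3467812 rad; a=sin²(Δφ/2)+cosφ1·cosφ2·sin²(Δλ/2)=0.0455074626; c=2·atan2(√a, √(1-a))=0.429953640; dist=6371·c=2739.235 ≈ 2739.2 km; running total=43217.3 km
Leg 5 bearing: y=sinΔλ·cosφ2=0.17054818, x=cosφ1·sinφ2-sinφ1·cosφ2·cosΔλ=0.38034123; θ=atan2(y, x)=24.1519° ≈ 24.2°
Leg 6: φ1=1.0451171, φ2=0.6932553, Δφ=-0.3518619, Δλ=-2.0200493 rad; a=sin²(Δφ/2)+cosφ1·cosφ2·sin²(Δλ/2)=0.3074305959; c=2·atan2(√a, √(1-a))=1.175438098; dist=6371·c=7488.716 ≈ 7488.7 km; running total=50706.0 km
Leg 6 bearing: y=sinΔλ·cosφ2=-0.69284649, x=cosφ1·sinφ2-sinφ1·cosφ2·cosΔλ=0.60961614; θ=atan2(y, x)=-48.6564° <0 so +360° → 311.3436° ≈ 311.3°
Leg 7: φ1=0.6932553, φ2=1.0677663, Δφ=0.3745110, Δλ=-0.7848536 rad; a=sin²(Δφ/2)+cosφ1·cosφ2·sin²(Δλ/2)=0.0888882085; c=2·atan2(√a, √(1-a))=0.605489512; dist=6371·c=3857.574 ≈ 3857.6 km; running total=54563.6 km
Leg 7 bearing: y=sinΔλ·cosφ2=-0.34069811, x=cosφ1·sinφ2-sinφ1·cosφ2·cosΔλ=0.45593111; θ=atan2(y, x)=-36.7692° <0 so +360° → 323.2308° ≈ 323.2°

Leg 1: dist=13957.0 km, bearing=138.8°
Leg 2: dist=9665.5 km, bearing=130.5°
Leg 3: dist=13489.8 km, bearing=35.4°
Leg 4: dist=3365.8 km, bearing=240.2°
Leg 5: dist=2739.2 km, bearing=24.2°
Leg 6: dist=7488.7 km, bearing=311.3°
Leg 7: dist=3857.6 km, bearing=323.2°
Total: 54563.6 km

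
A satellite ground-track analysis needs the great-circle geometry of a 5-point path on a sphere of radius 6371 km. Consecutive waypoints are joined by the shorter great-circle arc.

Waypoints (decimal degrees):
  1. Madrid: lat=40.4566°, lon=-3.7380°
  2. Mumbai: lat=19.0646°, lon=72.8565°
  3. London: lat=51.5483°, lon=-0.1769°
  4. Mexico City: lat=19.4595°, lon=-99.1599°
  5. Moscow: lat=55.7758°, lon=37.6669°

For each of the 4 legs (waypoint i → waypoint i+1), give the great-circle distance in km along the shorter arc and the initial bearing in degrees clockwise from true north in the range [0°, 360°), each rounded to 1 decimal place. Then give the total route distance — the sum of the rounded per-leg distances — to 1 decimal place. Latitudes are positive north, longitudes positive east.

Leg 1: φ1=0.7061009, φ2=0.3327400, Δφ=-0.3733608, Δλ=1.3368262 rad; a=sin²(Δφ/2)+cosφ1·cosφ2·sin²(Δλ/2)=0.3106623393; c=2·atan2(√a, √(1-a))=1.182431716; dist=6371·c=7533.272 ≈ 7533.3 km; running total=7533.3 km
Leg 1 bearing: y=sinΔλ·cosφ2=0.91939897, x=cosφ1·sinφ2-sinφ1·cosφ2·cosΔλ=0.10635101; θ=atan2(y, x)=83.4017° ≈ 83.4°
Leg 2: φ1=0.3327400, φ2=0.8996876, Δφ=0.5669475, Δλ=-1.2746733 rad; a=sin²(Δφ/2)+cosφ1·cosφ2·sin²(Δλ/2)=0.2863447376; c=2·atan2(√a, √(1-a))=1.129280386; dist=6371·c=7194.645 ≈ 7194.6 km; running total=14727.9 km
Leg 2 bearing: y=sinΔλ·cosφ2=-0.59478847, x=cosφ1·sinφ2-sinφ1·cosφ2·cosΔλ=0.68090556; θ=atan2(y, x)=-41.1380° <0 so +360° → 318.8620° ≈ 318.9°
Leg 3: φ1=0.8996876, φ2=0.3396323, Δφ=-0.5600552, Δλ=-1.7275793 rad; a=sin²(Δφ/2)+cosφ1·cosφ2·sin²(Δλ/2)=0.4153288114; c=2·atan2(√a, √(1-a))=1.400633956; dist=6371·c=8923.439 ≈ 8923.4 km; running total=23651.3 km
Leg 3 bearing: y=sinΔλ·cosφ2=-0.93131255, x=cosφ1·sinφ2-sinφ1·cosφ2·cosΔλ=0.32245945; θ=atan2(y, x)=-70.9020° <0 so +360° → 289.0980° ≈ 289.1°
Leg 4: φ1=0.3396323, φ2=0.9734714, Δφ=0.6338390, Δλ=2.3880782 rad; a=sin²(Δφ/2)+cosφ1·cosφ2·sin²(Δλ/2)=0.5556452661; c=2·atan2(√a, √(1-a))=1.682317882; dist=6371·c=10718.047 ≈ 10718.0 km; running total=34369.3 km
Leg 4 bearing: y=sinΔλ·cosφ2=0.38481983, x=cosφ1·sinφ2-sinφ1·cosφ2·cosΔλ=0.91625767; θ=atan2(y, x)=22.7820° ≈ 22.8°

Leg 1: dist=7533.3 km, bearing=83.4°
Leg 2: dist=7194.6 km, bearing=318.9°
Leg 3: dist=8923.4 km, bearing=289.1°
Leg 4: dist=10718.0 km, bearing=22.8°
Total: 34369.3 km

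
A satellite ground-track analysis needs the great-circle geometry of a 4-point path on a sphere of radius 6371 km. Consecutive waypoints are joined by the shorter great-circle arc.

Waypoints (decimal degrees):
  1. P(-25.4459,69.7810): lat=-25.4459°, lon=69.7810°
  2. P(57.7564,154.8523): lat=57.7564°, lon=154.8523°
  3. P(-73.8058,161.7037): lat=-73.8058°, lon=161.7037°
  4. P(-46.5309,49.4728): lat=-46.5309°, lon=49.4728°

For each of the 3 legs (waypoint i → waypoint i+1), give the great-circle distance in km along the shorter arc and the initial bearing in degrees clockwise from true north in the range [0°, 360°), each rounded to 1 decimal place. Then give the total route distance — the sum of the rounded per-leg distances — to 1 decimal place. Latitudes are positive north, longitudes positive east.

Leg 1: dist=12096.3 km, bearing=34.2°
Leg 2: dist=14638.1 km, bearing=177.4°
Leg 3: dist=5711.5 km, bearing=234.6°
Total: 32445.9 km

Leg 1: φ1=-0.4441147, φ2=1.0080393, Δφ=1.4521541, Δλ=1.4847743 rad; a=sin²(Δφ/2)+cosφ1·cosφ2·sin²(Δλ/2)=0.6610043306; c=2·atan2(√a, √(1-a))=1.898646719; dist=6371·c=12096.278 ≈ 12096.3 km; running total=12096.3 km
Leg 1 bearing: y=sinΔλ·cosφ2=0.53154729, x=cosφ1·sinφ2-sinφ1·cosφ2·cosΔλ=0.78343340; θ=atan2(y, x)=34.1563° ≈ 34.2°
Leg 2: φ1=1.0080393, φ2=-1.2881542, Δφ=-2.2961936, Δλ=0.1195795 rad; a=sin²(Δφ/2)+cosφ1·cosφ2·sin²(Δλ/2)=0.8322476426; c=2·atan2(√a, √(1-a))=2.297614551; dist=6371·c=14638.102 ≈ 14638.1 km; running total=26734.4 km
Leg 2 bearing: y=sinΔλ·cosφ2=0.03327057, x=cosφ1·sinφ2-sinφ1·cosφ2·cosΔλ=-0.74655146; θ=atan2(y, x)=177.4483° ≈ 177.4°
Leg 3: φ1=-1.2881542, φ2=-0.8121174, Δφ=0.4760368, Δλ=-1.9587987 rad; a=sin²(Δφ/2)+cosφ1·cosφ2·sin²(Δλ/2)=0.1878211618; c=2·atan2(√a, √(1-a))=0.896487356; dist=6371·c=5711.521 ≈ 5711.5 km; running total=32445.9 km
Leg 3 bearing: y=sinΔλ·cosφ2=-0.63682468, x=cosφ1·sinφ2-sinφ1·cosφ2·cosΔλ=-0.45236249; θ=atan2(y, x)=-125.3877° <0 so +360° → 234.6123° ≈ 234.6°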